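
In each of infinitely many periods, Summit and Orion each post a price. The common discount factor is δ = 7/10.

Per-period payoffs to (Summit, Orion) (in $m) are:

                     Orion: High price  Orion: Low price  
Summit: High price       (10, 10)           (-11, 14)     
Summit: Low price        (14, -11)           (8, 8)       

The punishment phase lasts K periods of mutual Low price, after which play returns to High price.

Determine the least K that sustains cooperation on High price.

No profitable deviation requires (10−8)(δ+…+δ^K) ≥ 14−10, i.e. δ+…+δ^K ≥ 2 ≈ 2.0000.
With δ = 7/10, the partial sums are K=1: 0.7000, K=2: 1.1900, K=3: 1.5330, K=4: 1.7731, K=5: 1.9412, K=6: 2.0588.
K = 6 is the first length at which the sum reaches 2.0000.

6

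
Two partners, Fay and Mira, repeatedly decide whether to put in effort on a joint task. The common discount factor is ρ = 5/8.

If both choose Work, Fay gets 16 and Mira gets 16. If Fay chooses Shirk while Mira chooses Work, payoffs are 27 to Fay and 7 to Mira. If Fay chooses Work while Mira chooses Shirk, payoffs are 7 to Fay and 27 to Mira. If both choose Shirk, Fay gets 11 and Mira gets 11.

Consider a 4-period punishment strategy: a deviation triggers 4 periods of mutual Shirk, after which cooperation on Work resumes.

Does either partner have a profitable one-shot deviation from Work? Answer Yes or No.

Yes

IC: ρ+…+ρ^4 ≥ (27−16)/(16−11) = 11/5.
At ρ = 5/8: partial sum = 1.4124 < 2.2000. Cooperation not sustainable.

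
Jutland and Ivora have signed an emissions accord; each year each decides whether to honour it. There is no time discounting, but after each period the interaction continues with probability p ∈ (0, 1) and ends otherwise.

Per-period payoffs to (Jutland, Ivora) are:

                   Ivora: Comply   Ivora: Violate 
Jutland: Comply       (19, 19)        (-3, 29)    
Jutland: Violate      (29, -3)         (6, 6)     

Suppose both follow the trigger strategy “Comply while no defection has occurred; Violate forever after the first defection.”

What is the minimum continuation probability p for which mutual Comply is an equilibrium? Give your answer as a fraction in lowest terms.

Expected cooperation value is 19 + p·19 + p²·19 + … = 19/(1−p); deviation gives 29 + p·6/(1−p).
19 ≥ 29(1−p) + 6p ⇒ 23p ≥ 10 ⇒ p ≥ 10/23.

10/23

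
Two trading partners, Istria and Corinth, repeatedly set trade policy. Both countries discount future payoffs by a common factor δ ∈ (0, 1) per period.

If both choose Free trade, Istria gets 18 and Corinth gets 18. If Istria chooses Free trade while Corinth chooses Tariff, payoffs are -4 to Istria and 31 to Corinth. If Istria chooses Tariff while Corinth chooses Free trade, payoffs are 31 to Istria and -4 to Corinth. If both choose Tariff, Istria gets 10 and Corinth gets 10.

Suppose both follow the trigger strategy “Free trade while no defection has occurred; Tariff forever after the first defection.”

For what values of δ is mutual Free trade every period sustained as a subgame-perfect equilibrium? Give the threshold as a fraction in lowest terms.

13/21

Under grim trigger the critical discount factor is (T−C)/(T−P) with T = 31, C = 18, P = 10.
δ* = (31−18)/(31−10) = 13/21.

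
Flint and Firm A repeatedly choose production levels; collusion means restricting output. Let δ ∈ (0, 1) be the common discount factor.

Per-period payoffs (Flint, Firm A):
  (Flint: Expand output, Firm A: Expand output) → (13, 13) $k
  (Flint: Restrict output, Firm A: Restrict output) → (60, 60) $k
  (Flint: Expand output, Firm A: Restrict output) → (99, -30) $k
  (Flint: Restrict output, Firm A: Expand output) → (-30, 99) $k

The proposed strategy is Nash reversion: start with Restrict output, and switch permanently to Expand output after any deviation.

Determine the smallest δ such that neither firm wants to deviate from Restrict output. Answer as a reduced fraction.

Cooperation forever yields 60 each period: 60/(1−δ).
Deviating yields 99 once, then 13 forever: 99 + 13δ/(1−δ).
No profitable deviation requires 60/(1−δ) ≥ 99 + 13δ/(1−δ).
Multiplying by (1−δ): 60 ≥ 99(1−δ) + 13δ = 99 − 86δ.
So 86δ ≥ 39, i.e. δ ≥ 39/86.

39/86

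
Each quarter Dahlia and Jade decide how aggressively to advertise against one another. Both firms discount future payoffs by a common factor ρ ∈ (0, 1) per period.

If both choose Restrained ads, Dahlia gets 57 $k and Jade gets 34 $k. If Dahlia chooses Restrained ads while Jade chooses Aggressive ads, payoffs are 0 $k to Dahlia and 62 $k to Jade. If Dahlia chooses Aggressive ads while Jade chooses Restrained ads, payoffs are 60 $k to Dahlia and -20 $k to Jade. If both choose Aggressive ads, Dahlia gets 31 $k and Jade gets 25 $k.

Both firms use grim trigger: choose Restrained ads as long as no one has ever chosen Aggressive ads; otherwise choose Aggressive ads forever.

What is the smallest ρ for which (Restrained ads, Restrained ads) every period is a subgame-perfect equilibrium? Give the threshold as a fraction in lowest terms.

28/37

For Dahlia: deviation gain 60−57 = 3, per-period punishment loss 57−31 = 26. IC gives ρ ≥ 3/29.
For Jade: gain 28, loss 9 per period, so ρ ≥ 28/37.
The tighter constraint is Jade's, so cooperation needs ρ ≥ 28/37.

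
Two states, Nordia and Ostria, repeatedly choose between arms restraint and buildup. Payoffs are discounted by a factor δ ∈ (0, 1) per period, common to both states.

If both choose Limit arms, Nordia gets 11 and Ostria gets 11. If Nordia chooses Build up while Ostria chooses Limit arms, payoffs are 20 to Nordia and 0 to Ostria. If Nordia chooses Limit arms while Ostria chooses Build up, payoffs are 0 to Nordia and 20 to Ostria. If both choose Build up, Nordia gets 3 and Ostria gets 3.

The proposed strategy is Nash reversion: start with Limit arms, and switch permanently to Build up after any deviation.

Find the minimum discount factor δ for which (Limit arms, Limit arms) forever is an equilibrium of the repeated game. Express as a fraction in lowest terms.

Cooperation forever yields 11 each period: 11/(1−δ).
Deviating yields 20 once, then 3 forever: 20 + 3δ/(1−δ).
No profitable deviation requires 11/(1−δ) ≥ 20 + 3δ/(1−δ).
Multiplying by (1−δ): 11 ≥ 20(1−δ) + 3δ = 20 − 17δ.
So 17δ ≥ 9, i.e. δ ≥ 9/17.

9/17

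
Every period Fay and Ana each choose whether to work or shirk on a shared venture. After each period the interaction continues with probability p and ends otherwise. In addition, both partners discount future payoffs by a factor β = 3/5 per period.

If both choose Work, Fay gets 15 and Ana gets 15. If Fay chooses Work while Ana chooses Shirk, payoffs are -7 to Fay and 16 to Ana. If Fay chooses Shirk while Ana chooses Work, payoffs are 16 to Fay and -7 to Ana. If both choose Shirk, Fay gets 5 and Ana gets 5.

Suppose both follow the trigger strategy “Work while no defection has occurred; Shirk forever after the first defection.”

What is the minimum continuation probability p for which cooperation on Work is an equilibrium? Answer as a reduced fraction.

Expected continuation weight on next period's payoff is β·p = 3/5·p, which plays the role of the discount factor.
Cooperation requires 3/5·p ≥ (16−15)/(16−5) = 1/11, hence p ≥ 5/33.

5/33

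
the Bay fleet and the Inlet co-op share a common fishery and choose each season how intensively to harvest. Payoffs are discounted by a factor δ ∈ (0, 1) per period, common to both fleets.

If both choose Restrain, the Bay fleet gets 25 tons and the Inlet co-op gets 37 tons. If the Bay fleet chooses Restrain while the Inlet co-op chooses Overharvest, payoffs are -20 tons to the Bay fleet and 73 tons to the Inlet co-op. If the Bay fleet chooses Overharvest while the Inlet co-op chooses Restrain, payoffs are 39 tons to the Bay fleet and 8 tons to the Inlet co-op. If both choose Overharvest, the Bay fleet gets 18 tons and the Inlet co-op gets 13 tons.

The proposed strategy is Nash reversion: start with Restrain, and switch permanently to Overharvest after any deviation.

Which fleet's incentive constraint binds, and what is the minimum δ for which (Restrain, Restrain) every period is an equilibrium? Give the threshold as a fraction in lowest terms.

the Bay fleet; δ ≥ 2/3

the Bay fleet's threshold: (39−25)/(39−18) = 2/3.
the Inlet co-op's threshold: (73−37)/(73−13) = 3/5.
2/3 > 3/5, so the Bay fleet binds and δ* = 2/3.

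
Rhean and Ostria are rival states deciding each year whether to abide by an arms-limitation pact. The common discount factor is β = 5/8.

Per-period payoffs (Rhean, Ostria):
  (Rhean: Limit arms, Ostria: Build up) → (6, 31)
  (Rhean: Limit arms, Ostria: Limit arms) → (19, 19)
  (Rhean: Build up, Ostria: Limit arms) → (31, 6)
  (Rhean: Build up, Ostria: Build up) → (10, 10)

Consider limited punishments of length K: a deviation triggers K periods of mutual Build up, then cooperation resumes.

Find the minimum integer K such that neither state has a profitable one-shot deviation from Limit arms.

Need Σ_{k=1}^{K} β^k ≥ (31−19)/(19−10) = 1.3333 at β = 5/8.
At K = 3 the sum is 1.2598 < 1.3333; at K = 4 it is 1.4124 ≥ 1.3333.
So the minimum punishment length is K = 4.

4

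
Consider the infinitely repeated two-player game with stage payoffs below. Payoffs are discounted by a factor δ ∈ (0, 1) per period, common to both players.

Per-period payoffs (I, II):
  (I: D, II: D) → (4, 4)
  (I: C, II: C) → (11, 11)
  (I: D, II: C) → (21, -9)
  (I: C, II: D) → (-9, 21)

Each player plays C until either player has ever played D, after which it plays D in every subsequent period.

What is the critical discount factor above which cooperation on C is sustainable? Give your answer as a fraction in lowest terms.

Under grim trigger the critical discount factor is (T−C)/(T−P) with T = 21, C = 11, P = 4.
δ* = (21−11)/(21−4) = 10/17.

10/17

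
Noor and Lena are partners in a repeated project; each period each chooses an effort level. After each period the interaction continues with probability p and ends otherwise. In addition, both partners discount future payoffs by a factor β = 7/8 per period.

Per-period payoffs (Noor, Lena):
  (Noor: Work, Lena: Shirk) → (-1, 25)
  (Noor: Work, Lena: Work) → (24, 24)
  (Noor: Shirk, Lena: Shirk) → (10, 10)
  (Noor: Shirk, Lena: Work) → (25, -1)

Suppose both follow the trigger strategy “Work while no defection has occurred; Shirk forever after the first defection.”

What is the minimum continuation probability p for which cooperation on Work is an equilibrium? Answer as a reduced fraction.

8/105

Expected continuation weight on next period's payoff is β·p = 7/8·p, which plays the role of the discount factor.
Cooperation requires 7/8·p ≥ (25−24)/(25−10) = 1/15, hence p ≥ 8/105.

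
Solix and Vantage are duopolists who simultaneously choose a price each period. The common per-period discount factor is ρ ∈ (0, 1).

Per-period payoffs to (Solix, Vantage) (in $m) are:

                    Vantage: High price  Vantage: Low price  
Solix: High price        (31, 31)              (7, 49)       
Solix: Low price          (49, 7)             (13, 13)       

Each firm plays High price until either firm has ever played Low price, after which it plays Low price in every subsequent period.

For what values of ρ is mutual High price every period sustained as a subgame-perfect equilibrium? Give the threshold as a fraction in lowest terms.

One-period gain from deviating is 49 − 31 = 18. The loss is 31 − 13 = 18 in every subsequent period, with present value 18·ρ/(1−ρ).
Deviation is unprofitable when 18·ρ/(1−ρ) ≥ 18, i.e. ρ/(1−ρ) ≥ 1.
Equivalently ρ ≥ 18/(18+18) = 1/2.

1/2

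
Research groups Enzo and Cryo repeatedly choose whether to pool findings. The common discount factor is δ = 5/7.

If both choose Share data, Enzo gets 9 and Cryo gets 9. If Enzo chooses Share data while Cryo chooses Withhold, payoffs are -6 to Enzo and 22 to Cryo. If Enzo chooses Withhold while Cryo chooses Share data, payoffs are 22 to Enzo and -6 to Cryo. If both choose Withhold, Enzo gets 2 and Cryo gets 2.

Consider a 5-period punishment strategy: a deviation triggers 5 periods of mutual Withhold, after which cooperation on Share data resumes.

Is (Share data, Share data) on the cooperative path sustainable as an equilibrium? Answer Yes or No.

A one-shot deviation gives 22 now, then 2 for 5 periods, then back to 9.
Gain from deviating: (22−9) today; loss: (9−2) in each of the next 5 periods.
No-deviation condition: (9−2)(δ+…+δ^5) ≥ 22−9, i.e. δ+…+δ^5 ≥ 13/7.
At δ = 5/7: δ+…+δ^5 = 2.0352 ≥ 1.8571.
So cooperation is sustainable.

Yes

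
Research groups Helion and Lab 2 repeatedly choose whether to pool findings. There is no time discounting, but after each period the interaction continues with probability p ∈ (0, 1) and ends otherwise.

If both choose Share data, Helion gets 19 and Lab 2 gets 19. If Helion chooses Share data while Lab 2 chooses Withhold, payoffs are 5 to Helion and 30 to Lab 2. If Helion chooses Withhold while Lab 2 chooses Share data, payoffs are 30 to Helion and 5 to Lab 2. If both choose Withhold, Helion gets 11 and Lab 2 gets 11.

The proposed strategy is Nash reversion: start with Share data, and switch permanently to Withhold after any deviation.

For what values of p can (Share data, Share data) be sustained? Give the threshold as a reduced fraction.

11/19

With no time discounting, the continuation probability p plays the role of the discount factor.
Grim-trigger IC: 19/(1−p) ≥ 30 + 11p/(1−p) ⇒ p ≥ (30−19)/(30−11) = 11/19.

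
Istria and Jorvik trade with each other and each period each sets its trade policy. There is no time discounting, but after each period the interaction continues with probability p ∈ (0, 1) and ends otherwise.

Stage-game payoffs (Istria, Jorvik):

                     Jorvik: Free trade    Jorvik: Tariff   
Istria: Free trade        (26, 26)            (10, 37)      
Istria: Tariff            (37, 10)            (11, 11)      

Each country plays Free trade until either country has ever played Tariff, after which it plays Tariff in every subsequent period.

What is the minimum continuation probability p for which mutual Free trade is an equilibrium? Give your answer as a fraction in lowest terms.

Expected cooperation value is 26 + p·26 + p²·26 + … = 26/(1−p); deviation gives 37 + p·11/(1−p).
26 ≥ 37(1−p) + 11p ⇒ 26p ≥ 11 ⇒ p ≥ 11/26.

11/26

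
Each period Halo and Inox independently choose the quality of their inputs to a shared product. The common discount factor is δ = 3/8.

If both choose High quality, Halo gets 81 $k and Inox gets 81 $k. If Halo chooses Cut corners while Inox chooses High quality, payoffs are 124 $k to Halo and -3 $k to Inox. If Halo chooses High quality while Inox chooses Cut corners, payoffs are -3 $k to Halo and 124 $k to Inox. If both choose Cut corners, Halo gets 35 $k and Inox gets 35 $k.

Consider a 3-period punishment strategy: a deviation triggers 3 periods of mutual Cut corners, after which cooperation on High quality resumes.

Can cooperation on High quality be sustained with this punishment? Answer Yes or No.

A one-shot deviation gives 124 now, then 35 for 3 periods, then back to 81.
Gain from deviating: (124−81) today; loss: (81−35) in each of the next 3 periods.
No-deviation condition: (81−35)(δ+…+δ^3) ≥ 124−81, i.e. δ+…+δ^3 ≥ 43/46.
At δ = 3/8: δ+…+δ^3 = 0.5684 < 0.9348.
So cooperation is not sustainable.

No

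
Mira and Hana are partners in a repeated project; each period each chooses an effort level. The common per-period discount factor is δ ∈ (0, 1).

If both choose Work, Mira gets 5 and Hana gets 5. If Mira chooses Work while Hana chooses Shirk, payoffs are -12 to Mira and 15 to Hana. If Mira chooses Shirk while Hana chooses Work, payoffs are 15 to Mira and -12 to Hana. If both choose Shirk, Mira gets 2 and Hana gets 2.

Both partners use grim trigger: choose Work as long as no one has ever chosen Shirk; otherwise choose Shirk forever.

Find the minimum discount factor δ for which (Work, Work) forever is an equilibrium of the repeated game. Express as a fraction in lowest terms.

10/13

Under grim trigger the critical discount factor is (T−C)/(T−P) with T = 15, C = 5, P = 2.
δ* = (15−5)/(15−2) = 10/13.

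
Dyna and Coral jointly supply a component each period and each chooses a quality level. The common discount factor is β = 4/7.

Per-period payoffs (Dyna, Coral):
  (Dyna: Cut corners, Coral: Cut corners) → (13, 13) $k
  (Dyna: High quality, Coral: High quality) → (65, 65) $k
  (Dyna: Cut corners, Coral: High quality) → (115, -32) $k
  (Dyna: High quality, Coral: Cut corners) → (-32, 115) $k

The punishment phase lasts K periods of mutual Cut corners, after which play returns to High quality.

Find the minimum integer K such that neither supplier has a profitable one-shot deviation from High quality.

3

IC: β(1−β^K)/(1−β) ≥ (115−65)/(65−13) = 25/26.
With β = 4/7: need 1 − β^K ≥ 25/26·(1−4/7)/(4/7), i.e. β^K ≤ 0.2788.
Since (4/7)^2 = 0.3265 and (4/7)^3 = 0.1866, the smallest such K is 3.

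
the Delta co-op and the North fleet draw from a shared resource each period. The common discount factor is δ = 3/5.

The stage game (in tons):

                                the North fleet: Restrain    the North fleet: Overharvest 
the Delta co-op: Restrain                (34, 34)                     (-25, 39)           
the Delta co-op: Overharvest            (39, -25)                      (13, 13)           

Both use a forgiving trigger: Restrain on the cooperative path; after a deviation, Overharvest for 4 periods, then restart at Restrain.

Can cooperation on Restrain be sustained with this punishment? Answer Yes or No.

A one-shot deviation gives 39 now, then 13 for 4 periods, then back to 34.
Gain from deviating: (39−34) today; loss: (34−13) in each of the next 4 periods.
No-deviation condition: (34−13)(δ+…+δ^4) ≥ 39−34, i.e. δ+…+δ^4 ≥ 5/21.
At δ = 3/5: δ+…+δ^4 = 1.3056 ≥ 0.2381.
So cooperation is sustainable.

Yes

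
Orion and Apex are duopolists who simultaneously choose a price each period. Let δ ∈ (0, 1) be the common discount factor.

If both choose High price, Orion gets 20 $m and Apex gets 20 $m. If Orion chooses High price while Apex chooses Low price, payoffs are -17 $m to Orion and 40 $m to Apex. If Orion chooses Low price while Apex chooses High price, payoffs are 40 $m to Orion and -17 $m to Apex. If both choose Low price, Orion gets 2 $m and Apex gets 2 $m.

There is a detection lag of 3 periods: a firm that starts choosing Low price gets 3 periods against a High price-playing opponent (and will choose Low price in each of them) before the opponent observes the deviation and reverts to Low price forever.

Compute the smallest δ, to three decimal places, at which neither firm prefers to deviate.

A deviator earns 40 for 3 periods, then 2 forever; cooperating earns 20 forever. Multiplying the IC by (1−δ):
20 ≥ 40(1−δ^3) + 2δ^3, so 38·δ^3 ≥ 20 and δ^3 ≥ 10/19.
δ ≥ (10/19)^(1/3) ≈ 0.807.

0.807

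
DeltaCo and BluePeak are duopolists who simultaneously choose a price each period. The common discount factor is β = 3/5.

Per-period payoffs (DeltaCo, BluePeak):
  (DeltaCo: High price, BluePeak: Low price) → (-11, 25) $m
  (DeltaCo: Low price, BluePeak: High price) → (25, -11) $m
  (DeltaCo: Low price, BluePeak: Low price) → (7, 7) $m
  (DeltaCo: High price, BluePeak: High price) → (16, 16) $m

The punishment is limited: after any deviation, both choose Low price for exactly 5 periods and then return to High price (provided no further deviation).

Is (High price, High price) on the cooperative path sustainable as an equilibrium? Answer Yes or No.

Yes

A one-shot deviation gives 25 now, then 7 for 5 periods, then back to 16.
Gain from deviating: (25−16) today; loss: (16−7) in each of the next 5 periods.
No-deviation condition: (16−7)(β+…+β^5) ≥ 25−16, i.e. β+…+β^5 ≥ 1.
At β = 3/5: β+…+β^5 = 1.3834 ≥ 1.0000.
So cooperation is sustainable.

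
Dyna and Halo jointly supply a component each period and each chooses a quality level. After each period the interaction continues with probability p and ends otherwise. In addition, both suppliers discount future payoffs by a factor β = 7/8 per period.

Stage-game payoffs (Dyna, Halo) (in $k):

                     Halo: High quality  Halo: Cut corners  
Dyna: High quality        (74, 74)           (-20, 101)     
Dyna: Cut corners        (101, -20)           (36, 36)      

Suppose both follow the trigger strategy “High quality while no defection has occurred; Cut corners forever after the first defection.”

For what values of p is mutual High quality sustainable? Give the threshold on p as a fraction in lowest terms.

With continuation probability p and discount β, the effective per-period discount factor is βp.
Grim-trigger IC: βp ≥ (101−74)/(101−36) = 27/65.
So p ≥ (27/65)/(7/8) = 216/455.

216/455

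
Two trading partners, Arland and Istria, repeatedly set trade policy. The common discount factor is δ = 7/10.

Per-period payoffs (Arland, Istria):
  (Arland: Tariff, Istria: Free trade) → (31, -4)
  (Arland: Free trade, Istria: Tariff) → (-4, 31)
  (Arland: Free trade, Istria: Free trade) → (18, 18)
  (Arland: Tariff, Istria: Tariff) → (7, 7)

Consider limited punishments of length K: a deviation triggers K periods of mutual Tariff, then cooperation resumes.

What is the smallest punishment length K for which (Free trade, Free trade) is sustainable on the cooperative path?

2

Need Σ_{k=1}^{K} δ^k ≥ (31−18)/(18−7) = 1.1818 at δ = 7/10.
At K = 1 the sum is 0.7000 < 1.1818; at K = 2 it is 1.1900 ≥ 1.1818.
So the minimum punishment length is K = 2.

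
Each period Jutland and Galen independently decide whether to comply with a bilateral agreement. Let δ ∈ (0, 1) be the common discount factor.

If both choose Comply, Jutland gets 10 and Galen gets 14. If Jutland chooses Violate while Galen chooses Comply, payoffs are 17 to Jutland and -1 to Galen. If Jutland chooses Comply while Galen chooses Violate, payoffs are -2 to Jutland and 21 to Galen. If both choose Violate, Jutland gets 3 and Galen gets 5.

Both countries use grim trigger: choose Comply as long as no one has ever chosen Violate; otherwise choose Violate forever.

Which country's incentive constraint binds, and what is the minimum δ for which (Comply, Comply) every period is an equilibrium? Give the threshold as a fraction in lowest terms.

Jutland's threshold: (17−10)/(17−3) = 1/2.
Galen's threshold: (21−14)/(21−5) = 7/16.
1/2 > 7/16, so Jutland binds and δ* = 1/2.

Jutland; δ ≥ 1/2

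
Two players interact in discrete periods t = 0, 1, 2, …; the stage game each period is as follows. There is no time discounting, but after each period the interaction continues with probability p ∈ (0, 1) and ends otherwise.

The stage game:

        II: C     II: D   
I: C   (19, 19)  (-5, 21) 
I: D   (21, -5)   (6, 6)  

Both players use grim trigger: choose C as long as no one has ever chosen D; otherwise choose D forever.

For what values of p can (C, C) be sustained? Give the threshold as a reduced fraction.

2/15

With no time discounting, the continuation probability p plays the role of the discount factor.
Grim-trigger IC: 19/(1−p) ≥ 21 + 6p/(1−p) ⇒ p ≥ (21−19)/(21−6) = 2/15.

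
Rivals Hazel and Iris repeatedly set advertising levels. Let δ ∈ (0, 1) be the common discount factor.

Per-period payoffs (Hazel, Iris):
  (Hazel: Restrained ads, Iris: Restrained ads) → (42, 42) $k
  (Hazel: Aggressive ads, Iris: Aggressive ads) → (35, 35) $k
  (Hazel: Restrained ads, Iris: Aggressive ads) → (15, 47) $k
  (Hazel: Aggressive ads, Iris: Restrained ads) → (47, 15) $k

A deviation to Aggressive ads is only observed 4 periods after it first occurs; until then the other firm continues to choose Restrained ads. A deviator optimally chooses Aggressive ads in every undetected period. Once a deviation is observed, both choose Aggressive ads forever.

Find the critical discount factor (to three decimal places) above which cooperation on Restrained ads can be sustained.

The best deviation is to choose Aggressive ads for all 4 undetected periods, earning 47 each, then 35 forever once detected.
Deviation value: 47(1−δ^4)/(1−δ) + 35δ^4/(1−δ); cooperation value: 42/(1−δ).
IC: 42 ≥ 47(1−δ^4) + 35δ^4 = 47 − 12δ^4.
So δ^4 ≥ 5/12, giving δ ≥ (5/12)^(1/4) ≈ 0.803.

0.803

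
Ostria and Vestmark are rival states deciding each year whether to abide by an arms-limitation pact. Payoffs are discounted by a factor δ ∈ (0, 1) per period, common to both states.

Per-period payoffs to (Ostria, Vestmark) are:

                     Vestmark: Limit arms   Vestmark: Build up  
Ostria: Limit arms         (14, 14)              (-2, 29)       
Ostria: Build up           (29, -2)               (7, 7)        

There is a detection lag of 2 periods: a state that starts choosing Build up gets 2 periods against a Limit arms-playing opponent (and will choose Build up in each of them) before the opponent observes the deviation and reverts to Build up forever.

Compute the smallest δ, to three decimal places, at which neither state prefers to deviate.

The best deviation is to choose Build up for all 2 undetected periods, earning 29 each, then 7 forever once detected.
Deviation value: 29(1−δ^2)/(1−δ) + 7δ^2/(1−δ); cooperation value: 14/(1−δ).
IC: 14 ≥ 29(1−δ^2) + 7δ^2 = 29 − 22δ^2.
So δ^2 ≥ 15/22, giving δ ≥ (15/22)^(1/2) ≈ 0.826.

0.826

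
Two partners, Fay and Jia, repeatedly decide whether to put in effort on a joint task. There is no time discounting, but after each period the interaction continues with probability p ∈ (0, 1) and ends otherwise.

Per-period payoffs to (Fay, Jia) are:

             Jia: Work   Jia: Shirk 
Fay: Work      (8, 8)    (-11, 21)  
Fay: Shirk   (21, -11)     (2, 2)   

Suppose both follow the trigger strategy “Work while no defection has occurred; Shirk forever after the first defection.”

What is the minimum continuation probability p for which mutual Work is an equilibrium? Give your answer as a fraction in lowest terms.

Expected cooperation value is 8 + p·8 + p²·8 + … = 8/(1−p); deviation gives 21 + p·2/(1−p).
8 ≥ 21(1−p) + 2p ⇒ 19p ≥ 13 ⇒ p ≥ 13/19.

13/19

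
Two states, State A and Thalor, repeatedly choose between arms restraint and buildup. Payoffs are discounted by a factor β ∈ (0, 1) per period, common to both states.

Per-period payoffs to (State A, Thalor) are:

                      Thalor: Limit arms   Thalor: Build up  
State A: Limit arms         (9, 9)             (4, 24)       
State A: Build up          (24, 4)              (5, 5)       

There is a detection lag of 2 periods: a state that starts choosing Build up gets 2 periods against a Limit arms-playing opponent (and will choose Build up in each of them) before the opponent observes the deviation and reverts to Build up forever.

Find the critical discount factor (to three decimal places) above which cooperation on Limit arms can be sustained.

0.889

A deviator earns 24 for 2 periods, then 5 forever; cooperating earns 9 forever. Multiplying the IC by (1−β):
9 ≥ 24(1−β^2) + 5β^2, so 19·β^2 ≥ 15 and β^2 ≥ 15/19.
β ≥ (15/19)^(1/2) ≈ 0.889.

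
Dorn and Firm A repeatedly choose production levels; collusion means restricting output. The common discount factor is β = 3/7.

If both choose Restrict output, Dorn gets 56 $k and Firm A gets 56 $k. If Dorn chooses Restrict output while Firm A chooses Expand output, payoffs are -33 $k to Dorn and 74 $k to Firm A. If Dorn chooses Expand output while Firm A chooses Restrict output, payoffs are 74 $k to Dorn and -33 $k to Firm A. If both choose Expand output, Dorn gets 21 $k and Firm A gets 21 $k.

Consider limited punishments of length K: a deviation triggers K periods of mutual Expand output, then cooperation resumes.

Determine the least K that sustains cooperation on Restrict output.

2

Need Σ_{k=1}^{K} β^k ≥ (74−56)/(56−21) = 0.5143 at β = 3/7.
At K = 1 the sum is 0.4286 < 0.5143; at K = 2 it is 0.6122 ≥ 0.5143.
So the minimum punishment length is K = 2.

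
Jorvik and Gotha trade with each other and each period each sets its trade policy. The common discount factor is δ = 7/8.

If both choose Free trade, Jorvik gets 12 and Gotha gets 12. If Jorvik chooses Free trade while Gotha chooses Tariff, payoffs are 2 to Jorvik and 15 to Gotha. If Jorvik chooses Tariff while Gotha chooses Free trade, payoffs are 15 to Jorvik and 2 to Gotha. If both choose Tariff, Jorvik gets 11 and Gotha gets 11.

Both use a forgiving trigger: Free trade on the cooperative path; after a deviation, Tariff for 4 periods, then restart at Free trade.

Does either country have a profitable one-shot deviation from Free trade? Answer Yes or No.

Yes

IC: δ+…+δ^4 ≥ (15−12)/(12−11) = 3.
At δ = 7/8: partial sum = 2.8967 < 3.0000. Cooperation not sustainable.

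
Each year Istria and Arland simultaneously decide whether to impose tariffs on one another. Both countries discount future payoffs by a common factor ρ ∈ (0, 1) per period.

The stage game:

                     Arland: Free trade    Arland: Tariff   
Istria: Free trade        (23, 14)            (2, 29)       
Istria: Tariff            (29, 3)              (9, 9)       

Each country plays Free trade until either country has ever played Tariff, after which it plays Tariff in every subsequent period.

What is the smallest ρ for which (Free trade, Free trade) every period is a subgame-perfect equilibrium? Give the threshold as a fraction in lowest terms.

Istria: cooperation gives 23 each period; deviation gives 29 once then 9 forever.
  23/(1−ρ) ≥ 29 + 9ρ/(1−ρ) ⇒ ρ ≥ 6/20 = 3/10.
Arland: cooperation gives 14 each period; deviation gives 29 once then 9 forever.
  ρ ≥ 15/20 = 3/4.
Both must hold, so the binding constraint is Arland's: ρ ≥ 3/4.

3/4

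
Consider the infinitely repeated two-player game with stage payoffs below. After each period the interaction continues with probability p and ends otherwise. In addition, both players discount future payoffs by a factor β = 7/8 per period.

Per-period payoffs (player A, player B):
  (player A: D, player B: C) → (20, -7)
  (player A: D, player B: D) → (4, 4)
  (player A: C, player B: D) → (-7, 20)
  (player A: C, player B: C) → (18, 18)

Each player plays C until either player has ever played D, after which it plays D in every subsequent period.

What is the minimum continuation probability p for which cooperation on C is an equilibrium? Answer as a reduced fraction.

1/7

With continuation probability p and discount β, the effective per-period discount factor is βp.
Grim-trigger IC: βp ≥ (20−18)/(20−4) = 1/8.
So p ≥ (1/8)/(7/8) = 1/7.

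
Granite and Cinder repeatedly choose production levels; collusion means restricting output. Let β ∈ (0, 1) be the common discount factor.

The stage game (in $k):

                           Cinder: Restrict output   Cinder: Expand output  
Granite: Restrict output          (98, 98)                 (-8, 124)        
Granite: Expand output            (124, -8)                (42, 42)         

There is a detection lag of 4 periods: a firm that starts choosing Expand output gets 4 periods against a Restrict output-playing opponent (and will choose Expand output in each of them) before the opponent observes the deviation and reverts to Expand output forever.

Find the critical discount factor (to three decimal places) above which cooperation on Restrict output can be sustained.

A deviator earns 124 for 4 periods, then 42 forever; cooperating earns 98 forever. Multiplying the IC by (1−β):
98 ≥ 124(1−β^4) + 42β^4, so 82·β^4 ≥ 26 and β^4 ≥ 13/41.
β ≥ (13/41)^(1/4) ≈ 0.750.

0.750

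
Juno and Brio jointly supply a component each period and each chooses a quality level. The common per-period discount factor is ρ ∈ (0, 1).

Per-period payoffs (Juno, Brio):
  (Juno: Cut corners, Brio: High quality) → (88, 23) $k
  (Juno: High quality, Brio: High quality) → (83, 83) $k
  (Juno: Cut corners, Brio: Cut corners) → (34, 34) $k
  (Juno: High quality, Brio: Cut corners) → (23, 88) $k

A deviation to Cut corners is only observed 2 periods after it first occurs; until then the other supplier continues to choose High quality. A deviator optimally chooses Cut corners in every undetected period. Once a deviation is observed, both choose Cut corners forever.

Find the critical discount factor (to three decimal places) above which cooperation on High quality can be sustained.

0.304

Deviating for the 2 undetected periods gains 88−83 = 5 per period over cooperation, then loses 83−34 = 49 per period forever once punishment starts.
Gain: 5(1 + ρ + … + ρ^1); loss: 49·ρ^2/(1−ρ).
No profitable deviation ⇔ 5(1−ρ^2) ≤ 49·ρ^2, i.e. ρ^2 ≥ 5/(5+49) = 5/54.
Hence ρ ≥ (5/54)^(1/2) ≈ 0.304.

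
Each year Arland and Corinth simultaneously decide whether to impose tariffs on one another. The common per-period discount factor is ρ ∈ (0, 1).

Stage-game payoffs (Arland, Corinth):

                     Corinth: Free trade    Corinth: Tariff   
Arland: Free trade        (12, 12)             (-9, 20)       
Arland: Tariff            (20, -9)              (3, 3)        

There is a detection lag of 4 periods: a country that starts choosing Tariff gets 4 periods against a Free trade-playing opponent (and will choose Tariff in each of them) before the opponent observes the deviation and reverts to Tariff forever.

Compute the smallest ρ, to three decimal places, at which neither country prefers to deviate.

0.828

The best deviation is to choose Tariff for all 4 undetected periods, earning 20 each, then 3 forever once detected.
Deviation value: 20(1−ρ^4)/(1−ρ) + 3ρ^4/(1−ρ); cooperation value: 12/(1−ρ).
IC: 12 ≥ 20(1−ρ^4) + 3ρ^4 = 20 − 17ρ^4.
So ρ^4 ≥ 8/17, giving ρ ≥ (8/17)^(1/4) ≈ 0.828.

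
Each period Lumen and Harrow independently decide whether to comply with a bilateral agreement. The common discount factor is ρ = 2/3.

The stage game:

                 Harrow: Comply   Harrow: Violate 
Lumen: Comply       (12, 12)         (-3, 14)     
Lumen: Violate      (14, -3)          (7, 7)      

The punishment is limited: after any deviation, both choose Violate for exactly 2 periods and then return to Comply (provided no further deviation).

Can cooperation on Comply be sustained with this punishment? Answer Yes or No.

Yes

Comparing payoff streams over the 3 periods until play realigns: cooperate → 12(1+ρ+…+ρ^2); deviate → 14 + 7(ρ+…+ρ^2).
Cooperation is sustained iff (12−7)(ρ+…+ρ^2) ≥ 14−12.
ρ+…+ρ^2 = 2/3·(1−(2/3)^2)/(1−2/3) = 1.1111, and (14−12)/(12−7) = 0.4000.
1.1111 ≥ 0.4000, so cooperation is sustainable.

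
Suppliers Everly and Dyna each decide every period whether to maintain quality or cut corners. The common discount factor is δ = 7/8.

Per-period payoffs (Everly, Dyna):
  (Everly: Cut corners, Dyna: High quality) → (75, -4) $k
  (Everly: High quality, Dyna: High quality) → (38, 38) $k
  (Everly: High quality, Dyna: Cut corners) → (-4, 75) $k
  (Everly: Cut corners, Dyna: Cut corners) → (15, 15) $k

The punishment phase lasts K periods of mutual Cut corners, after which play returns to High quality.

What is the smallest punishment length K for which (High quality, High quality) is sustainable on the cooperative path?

IC: δ(1−δ^K)/(1−δ) ≥ (75−38)/(38−15) = 37/23.
With δ = 7/8: need 1 − δ^K ≥ 37/23·(1−7/8)/(7/8), i.e. δ^K ≤ 0.7702.
Since (7/8)^1 = 0.8750 and (7/8)^2 = 0.7656, the smallest such K is 2.

2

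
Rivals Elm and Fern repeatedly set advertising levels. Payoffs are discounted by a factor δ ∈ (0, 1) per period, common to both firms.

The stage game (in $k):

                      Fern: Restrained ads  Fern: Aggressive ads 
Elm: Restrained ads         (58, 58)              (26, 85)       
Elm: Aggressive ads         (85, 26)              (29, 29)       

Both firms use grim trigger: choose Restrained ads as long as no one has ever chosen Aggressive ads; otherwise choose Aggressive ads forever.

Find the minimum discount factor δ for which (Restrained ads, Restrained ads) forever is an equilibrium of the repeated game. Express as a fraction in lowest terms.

58/(1−δ) ≥ 85 + 29δ/(1−δ)
58 ≥ 85 − 56δ
δ ≥ 27/56.

27/56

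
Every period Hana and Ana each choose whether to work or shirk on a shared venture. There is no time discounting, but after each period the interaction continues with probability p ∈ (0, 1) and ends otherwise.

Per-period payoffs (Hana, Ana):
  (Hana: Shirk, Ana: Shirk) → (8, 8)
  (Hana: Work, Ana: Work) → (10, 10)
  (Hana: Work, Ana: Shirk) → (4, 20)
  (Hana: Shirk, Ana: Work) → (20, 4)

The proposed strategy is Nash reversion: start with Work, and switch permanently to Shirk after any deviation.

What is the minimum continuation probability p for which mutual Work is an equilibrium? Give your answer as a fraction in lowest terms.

5/6

With no time discounting, the continuation probability p plays the role of the discount factor.
Grim-trigger IC: 10/(1−p) ≥ 20 + 8p/(1−p) ⇒ p ≥ (20−10)/(20−8) = 5/6.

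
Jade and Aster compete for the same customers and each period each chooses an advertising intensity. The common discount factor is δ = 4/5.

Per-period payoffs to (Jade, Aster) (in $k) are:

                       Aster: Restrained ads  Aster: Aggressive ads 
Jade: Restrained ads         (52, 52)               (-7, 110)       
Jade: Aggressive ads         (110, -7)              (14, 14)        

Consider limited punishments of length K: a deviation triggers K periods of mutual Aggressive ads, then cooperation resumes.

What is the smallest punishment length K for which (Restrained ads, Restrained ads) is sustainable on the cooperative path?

3

Need Σ_{k=1}^{K} δ^k ≥ (110−52)/(52−14) = 1.5263 at δ = 4/5.
At K = 2 the sum is 1.4400 < 1.5263; at K = 3 it is 1.9520 ≥ 1.5263.
So the minimum punishment length is K = 3.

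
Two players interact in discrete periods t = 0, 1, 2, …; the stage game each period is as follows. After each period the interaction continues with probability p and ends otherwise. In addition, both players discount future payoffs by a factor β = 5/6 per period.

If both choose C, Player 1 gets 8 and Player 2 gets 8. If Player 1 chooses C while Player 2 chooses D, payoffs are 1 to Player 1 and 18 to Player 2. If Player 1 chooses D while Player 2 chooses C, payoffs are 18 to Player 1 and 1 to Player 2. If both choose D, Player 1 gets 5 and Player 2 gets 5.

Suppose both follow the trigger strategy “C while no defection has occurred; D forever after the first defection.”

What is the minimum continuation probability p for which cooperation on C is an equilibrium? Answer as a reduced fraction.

Expected continuation weight on next period's payoff is β·p = 5/6·p, which plays the role of the discount factor.
Cooperation requires 5/6·p ≥ (18−8)/(18−5) = 10/13, hence p ≥ 12/13.

12/13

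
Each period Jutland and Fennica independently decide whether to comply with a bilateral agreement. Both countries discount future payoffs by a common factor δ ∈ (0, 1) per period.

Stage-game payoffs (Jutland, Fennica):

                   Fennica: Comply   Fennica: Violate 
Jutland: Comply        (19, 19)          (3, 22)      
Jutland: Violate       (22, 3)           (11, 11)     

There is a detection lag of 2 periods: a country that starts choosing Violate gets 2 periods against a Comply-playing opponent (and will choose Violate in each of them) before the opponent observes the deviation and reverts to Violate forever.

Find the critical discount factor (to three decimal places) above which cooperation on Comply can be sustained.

0.522

The best deviation is to choose Violate for all 2 undetected periods, earning 22 each, then 11 forever once detected.
Deviation value: 22(1−δ^2)/(1−δ) + 11δ^2/(1−δ); cooperation value: 19/(1−δ).
IC: 19 ≥ 22(1−δ^2) + 11δ^2 = 22 − 11δ^2.
So δ^2 ≥ 3/11, giving δ ≥ (3/11)^(1/2) ≈ 0.522.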